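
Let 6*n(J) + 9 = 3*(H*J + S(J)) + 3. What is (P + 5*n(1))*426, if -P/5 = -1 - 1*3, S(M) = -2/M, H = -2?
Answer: 2130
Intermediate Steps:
n(J) = -1 - J - 1/J (n(J) = -3/2 + (3*(-2*J - 2/J) + 3)/6 = -3/2 + ((-6*J - 6/J) + 3)/6 = -3/2 + (3 - 6*J - 6/J)/6 = -3/2 + (1/2 - J - 1/J) = -1 - J - 1/J)
P = 20 (P = -5*(-1 - 1*3) = -5*(-1 - 3) = -5*(-4) = 20)
(P + 5*n(1))*426 = (20 + 5*(-1 - 1*1 - 1/1))*426 = (20 + 5*(-1 - 1 - 1*1))*426 = (20 + 5*(-1 - 1 - 1))*426 = (20 + 5*(-3))*426 = (20 - 15)*426 = 5*426 = 2130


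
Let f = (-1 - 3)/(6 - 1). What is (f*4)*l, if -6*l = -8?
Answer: -64/15 ≈ -4.2667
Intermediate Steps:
f = -4/5 ≈ -0.80000
l = 4/3 (l = -1/6*(-8) = 4/3 ≈ 1.3333)
(f*4)*l = -4/5*4*(4/3) = -16/5*4/3 = -64/15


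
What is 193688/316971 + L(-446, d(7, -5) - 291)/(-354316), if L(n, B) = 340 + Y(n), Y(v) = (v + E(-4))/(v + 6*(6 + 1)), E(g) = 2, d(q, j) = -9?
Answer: 6920382530287/11343097580436 ≈ 0.61010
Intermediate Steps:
Y(v) = (2 + v)/(42 + v) (Y(v) = (v + 2)/(v + 6*(6 + 1)) = (2 + v)/(v + 6*7) = (2 + v)/(v + 42) = (2 + v)/(42 + v))
L(n, B) = 340 + (2 + n)/(42 + n)
193688/316971 + L(-446, d(7, -5) - 291)/(-354316) = 193688/316971 + ((14282 + 341*(-446))/(42 - 446))/(-354316) = 193688*(1/316971) + ((14282 - 152086)/(-404))*(-1/354316) = 193688/316971 - 1/404*(-137804)*(-1/354316) = 193688/316971 + (34451/101)*(-1/354316) = 193688/316971 - 34451/35785916 = 6920382530287/11343097580436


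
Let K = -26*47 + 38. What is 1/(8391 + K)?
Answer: 1/7207 ≈ 0.00013875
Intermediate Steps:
K = -1184 (K = -1222 + 38 = -1184)
1/(8391 + K) = 1/(8391 - 1184) = 1/7207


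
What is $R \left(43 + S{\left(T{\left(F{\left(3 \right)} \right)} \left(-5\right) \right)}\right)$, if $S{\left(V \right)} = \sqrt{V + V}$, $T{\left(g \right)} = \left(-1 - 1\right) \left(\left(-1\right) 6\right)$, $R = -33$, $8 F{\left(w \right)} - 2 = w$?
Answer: $-1419 - 66 i \sqrt{30} \approx -1419.0 - 361.5 i$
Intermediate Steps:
$F{\left(w \right)} = \frac{1}{4} + \frac{w}{8}$
$T{\left(g \right)} = 12$ ($T{\left(g \right)} = \left(-2\right) \left(-6\right) = 12$)
$S{\left(V \right)} = \sqrt{2} \sqrt{V}$ ($S{\left(V \right)} = \sqrt{2 V} = \sqrt{2} \sqrt{V}$)
$R \left(43 + S{\left(T{\left(F{\left(3 \right)} \right)} \left(-5\right) \right)}\right) = - 33 \left(43 + \sqrt{2} \sqrt{12 \left(-5\right)}\right) = - 33 \left(43 + \sqrt{2} \sqrt{-60}\right) = - 33 \left(43 + \sqrt{2} \cdot 2 i \sqrt{15}\right) = - 33 \left(43 + 2 i \sqrt{30}\right) = -1419 - 66 i \sqrt{30}$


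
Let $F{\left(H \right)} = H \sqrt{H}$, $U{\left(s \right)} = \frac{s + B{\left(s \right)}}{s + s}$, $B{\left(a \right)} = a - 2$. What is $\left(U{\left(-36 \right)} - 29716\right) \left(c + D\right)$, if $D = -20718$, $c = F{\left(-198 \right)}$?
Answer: $\frac{1231269589}{2} + \frac{35301387 i \sqrt{22}}{2} \approx 6.1563 \cdot 10^{8} + 8.2789 \cdot 10^{7} i$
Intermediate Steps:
$B{\left(a \right)} = -2 + a$
$U{\left(s \right)} = \frac{-2 + 2 s}{2 s}$ ($U{\left(s \right)} = \frac{s + \left(-2 + s\right)}{s + s} = \frac{-2 + 2 s}{2 s}$)
$F{\left(H \right)} = H^{\frac{3}{2}}$
$c = - 594 i \sqrt{22}$ ($c = \left(-198\right)^{\frac{3}{2}} = - 594 i \sqrt{22} \approx - 2786.1 i$)
$\left(U{\left(-36 \right)} - 29716\right) \left(c + D\right) = \left(\frac{-1 - 36}{-36} - 29716\right) \left(- 594 i \sqrt{22} - 20718\right) = \left(\left(- \frac{1}{36}\right) \left(-37\right) - 29716\right) \left(-20718 - 594 i \sqrt{22}\right) = \left(\frac{37}{36} - 29716\right) \left(-20718 - 594 i \sqrt{22}\right) = - \frac{1069739 \left(-20718 - 594 i \sqrt{22}\right)}{36} = \frac{1231269589}{2} + \frac{35301387 i \sqrt{22}}{2}$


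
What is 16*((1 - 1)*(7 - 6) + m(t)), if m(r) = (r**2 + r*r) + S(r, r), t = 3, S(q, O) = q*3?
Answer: 432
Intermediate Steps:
S(q, O) = 3*q
m(r) = 2*r**2 + 3*r (m(r) = (r**2 + r*r) + 3*r = (r**2 + r**2) + 3*r = 2*r**2 + 3*r)
16*((1 - 1)*(7 - 6) + m(t)) = 16*((1 - 1)*(7 - 6) + 3*(3 + 2*3)) = 16*(0*1 + 3*(3 + 6)) = 16*(0 + 3*9) = 16*(0 + 27) = 16*27 = 432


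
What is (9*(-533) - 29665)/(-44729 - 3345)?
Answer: 17231/24037 ≈ 0.71685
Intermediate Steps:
(9*(-533) - 29665)/(-44729 - 3345) = (-4797 - 29665)/(-48074) = -34462*(-1/48074) = 17231/24037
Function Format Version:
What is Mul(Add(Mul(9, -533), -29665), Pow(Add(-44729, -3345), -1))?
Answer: Rational(17231, 24037) ≈ 0.71685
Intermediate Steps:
Mul(Add(Mul(9, -533), -29665), Pow(Add(-44729, -3345), -1)) = Mul(Add(-4797, -29665), Pow(-48074, -1)) = Mul(-34462, Rational(-1, 48074)) = Rational(17231, 24037)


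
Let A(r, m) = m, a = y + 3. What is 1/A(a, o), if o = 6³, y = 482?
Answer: 1/216 ≈ 0.0046296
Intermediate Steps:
o = 216
a = 485 (a = 482 + 3 = 485)
1/A(a, o) = 1/216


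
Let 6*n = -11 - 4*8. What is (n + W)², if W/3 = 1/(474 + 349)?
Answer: 1251107641/24383844 ≈ 51.309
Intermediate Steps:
W = 3/823 (W = 3/(474 + 349) = 3/823 ≈ 0.0036452)
n = -43/6 (n = (-11 - 4*8)/6 = (-11 - 32)/6 = (⅙)*(-43) = -43/6 ≈ -7.1667)
(n + W)² = (-43/6 + 3/823)² = (-35371/4938)² = 1251107641/24383844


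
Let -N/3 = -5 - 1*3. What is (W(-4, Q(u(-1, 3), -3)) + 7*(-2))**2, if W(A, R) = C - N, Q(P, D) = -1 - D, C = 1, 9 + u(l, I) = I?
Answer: 1369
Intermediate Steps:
N = 24 (N = -3*(-5 - 1*3) = -3*(-5 - 3) = -3*(-8) = 24)
u(l, I) = -9 + I
W(A, R) = -23 (W(A, R) = 1 - 1*24 = 1 - 24 = -23)
(W(-4, Q(u(-1, 3), -3)) + 7*(-2))**2 = (-23 + 7*(-2))**2 = (-23 - 14)**2 = (-37)**2 = 1369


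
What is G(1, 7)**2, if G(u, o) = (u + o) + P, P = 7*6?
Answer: 2500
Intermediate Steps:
P = 42
G(u, o) = 42 + o + u (G(u, o) = (u + o) + 42 = (o + u) + 42 = 42 + o + u)
G(1, 7)**2 = (42 + 7 + 1)**2 = 50**2 = 2500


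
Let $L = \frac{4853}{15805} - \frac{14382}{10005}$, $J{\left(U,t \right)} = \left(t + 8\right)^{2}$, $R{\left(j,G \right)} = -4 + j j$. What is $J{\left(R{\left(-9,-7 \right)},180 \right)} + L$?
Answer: $\frac{12847663233}{363515} \approx 35343.0$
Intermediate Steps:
$R{\left(j,G \right)} = -4 + j^{2}$
$J{\left(U,t \right)} = \left(8 + t\right)^{2}$
$L = - \frac{410927}{363515}$ ($L = 4853 \cdot \frac{1}{15805} - \frac{4794}{3335} = \frac{4853}{15805} - \frac{4794}{3335} = - \frac{410927}{363515} \approx -1.1304$)
$J{\left(R{\left(-9,-7 \right)},180 \right)} + L = \left(8 + 180\right)^{2} - \frac{410927}{363515} = 188^{2} - \frac{410927}{363515} = 35344 - \frac{410927}{363515} = \frac{12847663233}{363515}$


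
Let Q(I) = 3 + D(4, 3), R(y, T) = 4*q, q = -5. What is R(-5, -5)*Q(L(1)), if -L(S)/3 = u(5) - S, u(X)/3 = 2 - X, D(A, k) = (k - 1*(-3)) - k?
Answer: -120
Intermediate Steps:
D(A, k) = 3 (D(A, k) = (k + 3) - k = (3 + k) - k = 3)
u(X) = 6 - 3*X (u(X) = 3*(2 - X) = 6 - 3*X)
R(y, T) = -20 (R(y, T) = 4*(-5) = -20)
L(S) = 27 + 3*S (L(S) = -3*((6 - 3*5) - S) = -3*((6 - 15) - S) = -3*(-9 - S) = 27 + 3*S)
Q(I) = 6 (Q(I) = 3 + 3 = 6)
R(-5, -5)*Q(L(1)) = -20*6 = -120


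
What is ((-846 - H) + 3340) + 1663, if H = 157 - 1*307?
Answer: 4307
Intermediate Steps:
H = -150 (H = 157 - 307 = -150)
((-846 - H) + 3340) + 1663 = ((-846 - 1*(-150)) + 3340) + 1663 = ((-846 + 150) + 3340) + 1663 = (-696 + 3340) + 1663 = 2644 + 1663 = 4307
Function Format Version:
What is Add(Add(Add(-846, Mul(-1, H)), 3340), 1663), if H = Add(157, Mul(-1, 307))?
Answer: 4307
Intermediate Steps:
H = -150 (H = Add(157, -307) = -150)
Add(Add(Add(-846, Mul(-1, H)), 3340), 1663) = Add(Add(Add(-846, Mul(-1, -150)), 3340), 1663) = Add(Add(Add(-846, 150), 3340), 1663) = Add(Add(-696, 3340), 1663) = Add(2644, 1663) = 4307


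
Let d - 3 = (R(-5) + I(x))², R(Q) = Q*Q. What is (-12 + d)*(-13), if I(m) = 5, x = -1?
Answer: -11583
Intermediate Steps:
R(Q) = Q²
d = 903 (d = 3 + ((-5)² + 5)² = 3 + (25 + 5)² = 3 + 30² = 3 + 900 = 903)
(-12 + d)*(-13) = (-12 + 903)*(-13) = 891*(-13) = -11583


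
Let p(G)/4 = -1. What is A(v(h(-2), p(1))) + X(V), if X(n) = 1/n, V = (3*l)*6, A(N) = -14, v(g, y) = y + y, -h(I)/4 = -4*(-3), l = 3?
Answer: -755/54 ≈ -13.981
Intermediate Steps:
p(G) = -4 (p(G) = 4*(-1) = -4)
h(I) = -48 (h(I) = -(-16)*(-3) = -4*12 = -48)
v(g, y) = 2*y
V = 54 (V = (3*3)*6 = 9*6 = 54)
A(v(h(-2), p(1))) + X(V) = -14 + 1/54 = -755/54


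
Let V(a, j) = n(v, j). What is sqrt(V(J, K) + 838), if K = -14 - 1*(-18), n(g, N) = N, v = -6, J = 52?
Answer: sqrt(842) ≈ 29.017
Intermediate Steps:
K = 4 (K = -14 + 18 = 4)
V(a, j) = j
sqrt(V(J, K) + 838) = sqrt(4 + 838) = sqrt(842)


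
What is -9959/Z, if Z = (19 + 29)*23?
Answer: -433/48 ≈ -9.0208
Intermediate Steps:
Z = 1104 (Z = 48*23 = 1104)
-9959/Z = -9959/1104 = -9959*1/1104 = -433/48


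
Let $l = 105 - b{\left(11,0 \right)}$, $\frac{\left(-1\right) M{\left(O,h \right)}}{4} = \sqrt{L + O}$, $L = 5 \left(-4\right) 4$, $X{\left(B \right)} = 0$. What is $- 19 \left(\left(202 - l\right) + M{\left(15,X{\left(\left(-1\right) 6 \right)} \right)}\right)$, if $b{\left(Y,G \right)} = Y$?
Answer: $-2052 + 76 i \sqrt{65} \approx -2052.0 + 612.73 i$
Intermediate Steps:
$L = -80$ ($L = \left(-20\right) 4 = -80$)
$M{\left(O,h \right)} = - 4 \sqrt{-80 + O}$
$l = 94$ ($l = 105 - 11 = 94$)
$- 19 \left(\left(202 - l\right) + M{\left(15,X{\left(\left(-1\right) 6 \right)} \right)}\right) = - 19 \left(\left(202 - 94\right) - 4 \sqrt{-80 + 15}\right) = - 19 \left(\left(202 - 94\right) - 4 \sqrt{-65}\right) = - 19 \left(108 - 4 i \sqrt{65}\right) = -2052 + 76 i \sqrt{65}$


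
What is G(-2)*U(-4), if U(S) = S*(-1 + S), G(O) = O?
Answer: -40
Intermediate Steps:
G(-2)*U(-4) = -(-8)*(-1 - 4) = -(-8)*(-5) = -2*20 = -40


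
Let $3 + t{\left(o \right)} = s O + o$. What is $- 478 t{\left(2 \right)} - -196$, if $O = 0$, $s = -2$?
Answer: $674$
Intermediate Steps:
$t{\left(o \right)} = -3 + o$ ($t{\left(o \right)} = -3 + \left(\left(-2\right) 0 + o\right) = -3 + \left(0 + o\right) = -3 + o$)
$- 478 t{\left(2 \right)} - -196 = - 478 \left(-3 + 2\right) - -196 = \left(-478\right) \left(-1\right) + 196 = 478 + 196 = 674$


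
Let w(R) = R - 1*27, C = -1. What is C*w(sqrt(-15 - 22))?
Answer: 27 - I*sqrt(37) ≈ 27.0 - 6.0828*I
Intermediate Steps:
w(R) = -27 + R (w(R) = R - 27 = -27 + R)
C*w(sqrt(-15 - 22)) = -(-27 + sqrt(-15 - 22)) = -(-27 + sqrt(-37)) = -(-27 + I*sqrt(37)) = 27 - I*sqrt(37)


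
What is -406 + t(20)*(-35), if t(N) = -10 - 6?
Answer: 154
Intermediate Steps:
t(N) = -16
-406 + t(20)*(-35) = -406 - 16*(-35) = -406 + 560 = 154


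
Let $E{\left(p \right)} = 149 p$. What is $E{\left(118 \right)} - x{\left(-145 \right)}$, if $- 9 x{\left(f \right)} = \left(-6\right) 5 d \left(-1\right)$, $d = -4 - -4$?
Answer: $17582$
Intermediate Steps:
$d = 0$ ($d = -4 + 4 = 0$)
$x{\left(f \right)} = 0$ ($x{\left(f \right)} = - \frac{\left(-6\right) 5 \cdot 0 \left(-1\right)}{9} = - \frac{\left(-30\right) 0}{9} = \left(- \frac{1}{9}\right) 0 = 0$)
$E{\left(118 \right)} - x{\left(-145 \right)} = 149 \cdot 118 - 0 = 17582 + 0 = 17582$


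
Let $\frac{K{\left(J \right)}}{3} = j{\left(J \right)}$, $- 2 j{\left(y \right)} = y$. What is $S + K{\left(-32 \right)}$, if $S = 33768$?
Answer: $33816$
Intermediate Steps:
$j{\left(y \right)} = - \frac{y}{2}$
$K{\left(J \right)} = - \frac{3 J}{2}$ ($K{\left(J \right)} = 3 \left(- \frac{J}{2}\right) = - \frac{3 J}{2}$)
$S + K{\left(-32 \right)} = 33768 - -48 = 33768 + 48 = 33816$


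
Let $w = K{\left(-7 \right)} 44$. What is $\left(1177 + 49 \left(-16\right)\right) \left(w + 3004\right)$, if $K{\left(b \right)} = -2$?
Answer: $1145988$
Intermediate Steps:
$w = -88$ ($w = \left(-2\right) 44 = -88$)
$\left(1177 + 49 \left(-16\right)\right) \left(w + 3004\right) = \left(1177 + 49 \left(-16\right)\right) \left(-88 + 3004\right) = \left(1177 - 784\right) 2916 = 393 \cdot 2916 = 1145988$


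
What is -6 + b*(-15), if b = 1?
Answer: -21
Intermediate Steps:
-6 + b*(-15) = -6 + 1*(-15) = -6 - 15 = -21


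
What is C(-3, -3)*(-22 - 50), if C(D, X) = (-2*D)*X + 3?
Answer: 1080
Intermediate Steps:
C(D, X) = 3 - 2*D*X (C(D, X) = -2*D*X + 3 = 3 - 2*D*X)
C(-3, -3)*(-22 - 50) = (3 - 2*(-3)*(-3))*(-22 - 50) = (3 - 18)*(-72) = -15*(-72) = 1080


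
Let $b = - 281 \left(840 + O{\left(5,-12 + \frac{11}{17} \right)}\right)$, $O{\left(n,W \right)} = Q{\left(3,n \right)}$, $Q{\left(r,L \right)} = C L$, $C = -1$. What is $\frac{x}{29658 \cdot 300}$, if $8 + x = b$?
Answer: $- \frac{234643}{8897400} \approx -0.026372$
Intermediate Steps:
$Q{\left(r,L \right)} = - L$
$O{\left(n,W \right)} = - n$
$b = -234635$ ($b = - 281 \left(840 - 5\right) = \left(-281\right) 835 = -234635$)
$x = -234643$ ($x = -8 - 234635 = -234643$)
$\frac{x}{29658 \cdot 300} = - \frac{234643}{29658 \cdot 300} = - \frac{234643}{8897400}$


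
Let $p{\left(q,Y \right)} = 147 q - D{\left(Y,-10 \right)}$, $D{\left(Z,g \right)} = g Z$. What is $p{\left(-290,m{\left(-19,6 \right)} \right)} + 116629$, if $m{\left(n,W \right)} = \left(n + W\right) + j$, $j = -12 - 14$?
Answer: $73609$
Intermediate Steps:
$j = -26$ ($j = -12 - 14 = -26$)
$D{\left(Z,g \right)} = Z g$
$m{\left(n,W \right)} = -26 + W + n$ ($m{\left(n,W \right)} = \left(n + W\right) - 26 = \left(W + n\right) - 26 = -26 + W + n$)
$p{\left(q,Y \right)} = 10 Y + 147 q$ ($p{\left(q,Y \right)} = 147 q - Y \left(-10\right) = 147 q - - 10 Y = 147 q + 10 Y = 10 Y + 147 q$)
$p{\left(-290,m{\left(-19,6 \right)} \right)} + 116629 = \left(10 \left(-26 + 6 - 19\right) + 147 \left(-290\right)\right) + 116629 = \left(10 \left(-39\right) - 42630\right) + 116629 = \left(-390 - 42630\right) + 116629 = -43020 + 116629 = 73609$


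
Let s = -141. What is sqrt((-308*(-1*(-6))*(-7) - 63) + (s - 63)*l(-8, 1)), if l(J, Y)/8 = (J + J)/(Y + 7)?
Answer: 3*sqrt(1793) ≈ 127.03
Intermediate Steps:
l(J, Y) = 16*J/(7 + Y) (l(J, Y) = 8*((J + J)/(Y + 7)) = 8*((2*J)/(7 + Y)) = 8*(2*J/(7 + Y)) = 16*J/(7 + Y))
sqrt((-308*(-1*(-6))*(-7) - 63) + (s - 63)*l(-8, 1)) = sqrt((-308*(-1*(-6))*(-7) - 63) + (-141 - 63)*(16*(-8)/(7 + 1))) = sqrt((-1848*(-7) - 63) - 3264*(-8)/8) = sqrt((-308*(-42) - 63) - 3264*(-8)/8) = sqrt((12936 - 63) - 204*(-16)) = sqrt(12873 + 3264) = sqrt(16137) = 3*sqrt(1793)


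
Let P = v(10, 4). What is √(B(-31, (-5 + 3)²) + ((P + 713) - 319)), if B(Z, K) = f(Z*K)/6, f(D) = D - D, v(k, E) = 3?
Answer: √397 ≈ 19.925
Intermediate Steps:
f(D) = 0
P = 3
B(Z, K) = 0 (B(Z, K) = 0/6 = 0*(⅙) = 0)
√(B(-31, (-5 + 3)²) + ((P + 713) - 319)) = √(0 + ((3 + 713) - 319)) = √(0 + (716 - 319)) = √(0 + 397) = √397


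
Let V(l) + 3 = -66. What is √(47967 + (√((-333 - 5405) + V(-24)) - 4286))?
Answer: √(43681 + I*√5807) ≈ 209.0 + 0.182*I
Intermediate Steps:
V(l) = -69 (V(l) = -3 - 66 = -69)
√(47967 + (√((-333 - 5405) + V(-24)) - 4286)) = √(47967 + (√((-333 - 5405) - 69) - 4286)) = √(47967 + (√(-5738 - 69) - 4286)) = √(47967 + (√(-5807) - 4286)) = √(47967 + (I*√5807 - 4286)) = √(47967 + (-4286 + I*√5807)) = √(43681 + I*√5807)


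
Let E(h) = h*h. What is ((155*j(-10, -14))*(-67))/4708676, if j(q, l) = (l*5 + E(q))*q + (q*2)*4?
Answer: 986575/1177169 ≈ 0.83809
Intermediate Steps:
E(h) = h**2
j(q, l) = 8*q + q*(q**2 + 5*l) (j(q, l) = (l*5 + q**2)*q + (q*2)*4 = (5*l + q**2)*q + (2*q)*4 = (q**2 + 5*l)*q + 8*q = q*(q**2 + 5*l) + 8*q = 8*q + q*(q**2 + 5*l))
((155*j(-10, -14))*(-67))/4708676 = ((155*(-10*(8 + (-10)**2 + 5*(-14))))*(-67))/4708676 = ((155*(-10*(8 + 100 - 70)))*(-67))*(1/4708676) = ((155*(-10*38))*(-67))*(1/4708676) = ((155*(-380))*(-67))*(1/4708676) = -58900*(-67)*(1/4708676) = 3946300*(1/4708676) = 986575/1177169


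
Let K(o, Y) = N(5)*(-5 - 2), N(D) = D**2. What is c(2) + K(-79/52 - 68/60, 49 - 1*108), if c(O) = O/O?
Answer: -174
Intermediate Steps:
c(O) = 1
K(o, Y) = -175 (K(o, Y) = 5**2*(-5 - 2) = 25*(-7) = -175)
c(2) + K(-79/52 - 68/60, 49 - 1*108) = 1 - 175 = -174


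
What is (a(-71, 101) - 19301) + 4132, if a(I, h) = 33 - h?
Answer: -15237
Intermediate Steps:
(a(-71, 101) - 19301) + 4132 = ((33 - 1*101) - 19301) + 4132 = ((33 - 101) - 19301) + 4132 = (-68 - 19301) + 4132 = -19369 + 4132 = -15237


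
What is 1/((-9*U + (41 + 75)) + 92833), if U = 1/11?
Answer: 11/1022430 ≈ 1.0759e-5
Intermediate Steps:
U = 1/11 ≈ 0.090909
1/((-9*U + (41 + 75)) + 92833) = 1/((-9*1/11 + (41 + 75)) + 92833) = 1/((-9/11 + 116) + 92833) = 1/(1267/11 + 92833) = 1/(1022430/11) = 11/1022430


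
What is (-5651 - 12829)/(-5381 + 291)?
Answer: 1848/509 ≈ 3.6306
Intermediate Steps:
(-5651 - 12829)/(-5381 + 291) = -18480/(-5090) = -18480*(-1/5090) = 1848/509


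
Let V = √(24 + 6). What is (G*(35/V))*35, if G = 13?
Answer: 3185*√30/6 ≈ 2907.5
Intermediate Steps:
V = √30 ≈ 5.4772
(G*(35/V))*35 = (13*(35/(√30)))*35 = (13*(35*(√30/30)))*35 = (13*(7*√30/6))*35 = (91*√30/6)*35 = 3185*√30/6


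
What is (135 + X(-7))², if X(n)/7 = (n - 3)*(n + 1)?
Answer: 308025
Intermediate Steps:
X(n) = 7*(1 + n)*(-3 + n) (X(n) = 7*((n - 3)*(n + 1)) = 7*((-3 + n)*(1 + n)) = 7*((1 + n)*(-3 + n)) = 7*(1 + n)*(-3 + n))
(135 + X(-7))² = (135 + (-21 - 14*(-7) + 7*(-7)²))² = (135 + (-21 + 98 + 7*49))² = (135 + (-21 + 98 + 343))² = (135 + 420)² = 555² = 308025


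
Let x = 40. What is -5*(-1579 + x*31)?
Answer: 1695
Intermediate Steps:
-5*(-1579 + x*31) = -5*(-1579 + 40*31) = -5*(-1579 + 1240) = -5*(-339) = 1695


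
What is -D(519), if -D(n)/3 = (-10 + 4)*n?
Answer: -9342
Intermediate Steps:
D(n) = 18*n (D(n) = -3*(-10 + 4)*n = -(-18)*n = 18*n)
-D(519) = -18*519 = -1*9342 = -9342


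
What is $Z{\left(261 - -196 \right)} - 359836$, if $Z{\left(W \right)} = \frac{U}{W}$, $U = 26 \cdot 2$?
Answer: $- \frac{164445000}{457} \approx -3.5984 \cdot 10^{5}$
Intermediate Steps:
$U = 52$
$Z{\left(W \right)} = \frac{52}{W}$
$Z{\left(261 - -196 \right)} - 359836 = \frac{52}{261 - -196} - 359836 = \frac{52}{261 + 196} - 359836 = \frac{52}{457} - 359836 = - \frac{164445000}{457}$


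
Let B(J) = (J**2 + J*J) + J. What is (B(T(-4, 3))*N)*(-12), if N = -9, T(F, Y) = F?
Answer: 3024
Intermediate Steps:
B(J) = J + 2*J**2 (B(J) = (J**2 + J**2) + J = 2*J**2 + J = J + 2*J**2)
(B(T(-4, 3))*N)*(-12) = (-4*(1 + 2*(-4))*(-9))*(-12) = (-4*(1 - 8)*(-9))*(-12) = (-4*(-7)*(-9))*(-12) = (28*(-9))*(-12) = -252*(-12) = 3024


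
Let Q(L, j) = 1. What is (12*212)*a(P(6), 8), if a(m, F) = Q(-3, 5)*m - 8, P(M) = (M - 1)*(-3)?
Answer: -58512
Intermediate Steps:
P(M) = 3 - 3*M (P(M) = (-1 + M)*(-3) = 3 - 3*M)
a(m, F) = -8 + m (a(m, F) = 1*m - 8 = m - 8 = -8 + m)
(12*212)*a(P(6), 8) = (12*212)*(-8 + (3 - 3*6)) = 2544*(-8 + (3 - 18)) = 2544*(-8 - 15) = 2544*(-23) = -58512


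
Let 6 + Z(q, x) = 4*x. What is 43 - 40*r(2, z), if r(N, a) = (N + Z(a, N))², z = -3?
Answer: -597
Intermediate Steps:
Z(q, x) = -6 + 4*x
r(N, a) = (-6 + 5*N)² (r(N, a) = (N + (-6 + 4*N))² = (-6 + 5*N)²)
43 - 40*r(2, z) = 43 - 40*(-6 + 5*2)² = 43 - 40*(-6 + 10)² = 43 - 40*4² = 43 - 40*16 = 43 - 640 = -597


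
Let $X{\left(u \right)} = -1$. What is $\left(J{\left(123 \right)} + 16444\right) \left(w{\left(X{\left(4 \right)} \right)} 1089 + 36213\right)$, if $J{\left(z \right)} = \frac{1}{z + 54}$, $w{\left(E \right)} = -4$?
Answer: $\frac{30907544591}{59} \approx 5.2386 \cdot 10^{8}$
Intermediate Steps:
$J{\left(z \right)} = \frac{1}{54 + z}$
$\left(J{\left(123 \right)} + 16444\right) \left(w{\left(X{\left(4 \right)} \right)} 1089 + 36213\right) = \left(\frac{1}{54 + 123} + 16444\right) \left(\left(-4\right) 1089 + 36213\right) = \left(\frac{1}{177} + 16444\right) \left(-4356 + 36213\right) = \left(\frac{1}{177} + 16444\right) 31857 = \frac{2910589}{177} \cdot 31857 = \frac{30907544591}{59}$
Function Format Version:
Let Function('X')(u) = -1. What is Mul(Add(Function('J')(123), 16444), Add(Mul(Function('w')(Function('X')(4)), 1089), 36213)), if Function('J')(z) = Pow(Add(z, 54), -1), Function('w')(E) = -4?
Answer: Rational(30907544591, 59) ≈ 5.2386e+8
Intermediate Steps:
Function('J')(z) = Pow(Add(54, z), -1)
Mul(Add(Function('J')(123), 16444), Add(Mul(Function('w')(Function('X')(4)), 1089), 36213)) = Mul(Add(Pow(Add(54, 123), -1), 16444), Add(Mul(-4, 1089), 36213)) = Mul(Add(Pow(177, -1), 16444), Add(-4356, 36213)) = Mul(Add(Rational(1, 177), 16444), 31857) = Mul(Rational(2910589, 177), 31857) = Rational(30907544591, 59)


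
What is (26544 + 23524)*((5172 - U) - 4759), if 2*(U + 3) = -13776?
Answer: 365696672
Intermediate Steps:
U = -6891 (U = -3 + (½)*(-13776) = -3 - 6888 = -6891)
(26544 + 23524)*((5172 - U) - 4759) = (26544 + 23524)*((5172 - 1*(-6891)) - 4759) = 50068*((5172 + 6891) - 4759) = 50068*(12063 - 4759) = 50068*7304 = 365696672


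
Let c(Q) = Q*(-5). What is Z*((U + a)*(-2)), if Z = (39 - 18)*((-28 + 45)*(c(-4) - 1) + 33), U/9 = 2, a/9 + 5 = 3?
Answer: 0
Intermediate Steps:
a = -18 (a = -45 + 9*3 = -45 + 27 = -18)
U = 18 (U = 9*2 = 18)
c(Q) = -5*Q
Z = 7476 (Z = (39 - 18)*((-28 + 45)*(-5*(-4) - 1) + 33) = 21*(17*(20 - 1) + 33) = 21*(17*19 + 33) = 21*(323 + 33) = 21*356 = 7476)
Z*((U + a)*(-2)) = 7476*((18 - 18)*(-2)) = 7476*(0*(-2)) = 7476*0 = 0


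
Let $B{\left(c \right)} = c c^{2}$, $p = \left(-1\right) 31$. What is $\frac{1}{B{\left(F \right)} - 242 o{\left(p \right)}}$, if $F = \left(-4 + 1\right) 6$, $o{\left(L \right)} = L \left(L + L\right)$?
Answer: $- \frac{1}{470956} \approx -2.1233 \cdot 10^{-6}$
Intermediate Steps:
$p = -31$
$o{\left(L \right)} = 2 L^{2}$ ($o{\left(L \right)} = L 2 L = 2 L^{2}$)
$F = -18$ ($F = \left(-3\right) 6 = -18$)
$B{\left(c \right)} = c^{3}$
$\frac{1}{B{\left(F \right)} - 242 o{\left(p \right)}} = \frac{1}{\left(-18\right)^{3} - 242 \cdot 2 \left(-31\right)^{2}} = \frac{1}{-5832 - 242 \cdot 2 \cdot 961} = \frac{1}{-5832 - 465124} = \frac{1}{-470956} = - \frac{1}{470956}$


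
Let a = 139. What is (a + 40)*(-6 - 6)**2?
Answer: 25776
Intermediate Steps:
(a + 40)*(-6 - 6)**2 = (139 + 40)*(-6 - 6)**2 = 179*(-12)**2 = 179*144 = 25776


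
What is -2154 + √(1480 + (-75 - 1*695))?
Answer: -2154 + √710 ≈ -2127.4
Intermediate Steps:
-2154 + √(1480 + (-75 - 1*695)) = -2154 + √(1480 + (-75 - 695)) = -2154 + √(1480 - 770) = -2154 + √710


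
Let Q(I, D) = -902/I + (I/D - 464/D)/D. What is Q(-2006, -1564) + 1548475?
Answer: 111737728230079/72159832 ≈ 1.5485e+6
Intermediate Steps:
Q(I, D) = -902/I + (-464/D + I/D)/D
Q(-2006, -1564) + 1548475 = (-902/(-2006) - 464/(-1564)**2 - 2006/(-1564)**2) + 1548475 = (-902*(-1/2006) - 464*1/2446096 - 2006*1/2446096) + 1548475 = (451/1003 - 29/152881 - 59/71944) + 1548475 = 32373879/72159832 + 1548475 = 111737728230079/72159832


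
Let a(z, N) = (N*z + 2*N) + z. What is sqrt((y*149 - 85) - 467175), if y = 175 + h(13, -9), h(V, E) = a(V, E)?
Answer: I*sqrt(459363) ≈ 677.76*I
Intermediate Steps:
a(z, N) = z + 2*N + N*z (a(z, N) = (2*N + N*z) + z = z + 2*N + N*z)
h(V, E) = V + 2*E + E*V
y = 53 (y = 175 + (13 + 2*(-9) - 9*13) = 175 + (13 - 18 - 117) = 175 - 122 = 53)
sqrt((y*149 - 85) - 467175) = sqrt((53*149 - 85) - 467175) = sqrt((7897 - 85) - 467175) = sqrt(7812 - 467175) = sqrt(-459363) = I*sqrt(459363)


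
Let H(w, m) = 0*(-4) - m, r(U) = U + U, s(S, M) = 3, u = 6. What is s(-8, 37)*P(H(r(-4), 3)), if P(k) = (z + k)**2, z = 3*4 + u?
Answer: 675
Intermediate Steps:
r(U) = 2*U
z = 18 (z = 3*4 + 6 = 12 + 6 = 18)
H(w, m) = -m (H(w, m) = 0 - m = -m)
P(k) = (18 + k)**2
s(-8, 37)*P(H(r(-4), 3)) = 3*(18 - 1*3)**2 = 3*(18 - 3)**2 = 3*15**2 = 3*225 = 675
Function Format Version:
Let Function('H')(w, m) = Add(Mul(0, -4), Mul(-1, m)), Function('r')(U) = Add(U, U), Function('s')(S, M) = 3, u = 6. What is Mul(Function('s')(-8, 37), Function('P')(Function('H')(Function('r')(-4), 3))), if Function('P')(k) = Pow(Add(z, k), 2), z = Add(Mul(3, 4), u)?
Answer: 675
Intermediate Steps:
Function('r')(U) = Mul(2, U)
z = 18 (z = Add(Mul(3, 4), 6) = Add(12, 6) = 18)
Function('H')(w, m) = Mul(-1, m) (Function('H')(w, m) = Add(0, Mul(-1, m)) = Mul(-1, m))
Function('P')(k) = Pow(Add(18, k), 2)
Mul(Function('s')(-8, 37), Function('P')(Function('H')(Function('r')(-4), 3))) = Mul(3, Pow(Add(18, Mul(-1, 3)), 2)) = Mul(3, Pow(Add(18, -3), 2)) = Mul(3, Pow(15, 2)) = Mul(3, 225) = 675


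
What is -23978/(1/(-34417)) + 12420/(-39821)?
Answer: 32862313129726/39821 ≈ 8.2525e+8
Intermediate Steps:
-23978/(1/(-34417)) + 12420/(-39821) = -23978/(-1/34417) + 12420*(-1/39821) = -23978*(-34417) - 12420/39821 = 825250826 - 12420/39821 = 32862313129726/39821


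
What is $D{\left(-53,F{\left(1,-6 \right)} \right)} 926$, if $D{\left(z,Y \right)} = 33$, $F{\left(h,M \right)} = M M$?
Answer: $30558$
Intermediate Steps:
$F{\left(h,M \right)} = M^{2}$
$D{\left(-53,F{\left(1,-6 \right)} \right)} 926 = 33 \cdot 926 = 30558$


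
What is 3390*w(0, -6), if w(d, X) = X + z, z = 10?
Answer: 13560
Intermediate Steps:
w(d, X) = 10 + X (w(d, X) = X + 10 = 10 + X)
3390*w(0, -6) = 3390*(10 - 6) = 3390*4 = 13560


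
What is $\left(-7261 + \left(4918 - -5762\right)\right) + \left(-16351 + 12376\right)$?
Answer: $-556$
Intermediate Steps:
$\left(-7261 + \left(4918 - -5762\right)\right) + \left(-16351 + 12376\right) = \left(-7261 + \left(4918 + 5762\right)\right) - 3975 = \left(-7261 + 10680\right) - 3975 = 3419 - 3975 = -556$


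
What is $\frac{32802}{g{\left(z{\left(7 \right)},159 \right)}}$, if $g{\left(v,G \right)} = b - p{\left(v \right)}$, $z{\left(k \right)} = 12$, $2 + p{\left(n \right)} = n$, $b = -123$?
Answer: $- \frac{4686}{19} \approx -246.63$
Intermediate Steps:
$p{\left(n \right)} = -2 + n$
$g{\left(v,G \right)} = -121 - v$ ($g{\left(v,G \right)} = -123 - \left(-2 + v\right) = -121 - v$)
$\frac{32802}{g{\left(z{\left(7 \right)},159 \right)}} = \frac{32802}{-121 - 12} = \frac{32802}{-133} = 32802 \left(- \frac{1}{133}\right) = - \frac{4686}{19}$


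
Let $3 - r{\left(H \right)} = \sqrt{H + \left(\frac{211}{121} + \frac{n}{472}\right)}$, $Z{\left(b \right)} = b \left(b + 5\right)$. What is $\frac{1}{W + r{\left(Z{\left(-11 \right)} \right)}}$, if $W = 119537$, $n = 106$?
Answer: $\frac{682716848}{81611971621739} + \frac{22 \sqrt{114513395}}{408059858108695} \approx 8.366 \cdot 10^{-6}$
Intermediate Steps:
$Z{\left(b \right)} = b \left(5 + b\right)$
$r{\left(H \right)} = 3 - \sqrt{\frac{56209}{28556} + H}$ ($r{\left(H \right)} = 3 - \sqrt{H + \left(\frac{211}{121} + \frac{106}{472}\right)} = 3 - \sqrt{H + \left(211 \cdot \frac{1}{121} + 106 \cdot \frac{1}{472}\right)} = 3 - \sqrt{H + \left(\frac{211}{121} + \frac{53}{236}\right)} = 3 - \sqrt{H + \frac{56209}{28556}} = 3 - \sqrt{\frac{56209}{28556} + H}$)
$\frac{1}{W + r{\left(Z{\left(-11 \right)} \right)}} = \frac{1}{119537 + \left(3 - \frac{\sqrt{3316331 + 1684804 \left(- 11 \left(5 - 11\right)\right)}}{1298}\right)} = \frac{1}{119537 + \left(3 - \frac{\sqrt{3316331 + 1684804 \left(\left(-11\right) \left(-6\right)\right)}}{1298}\right)} = \frac{1}{119537 + \left(3 - \frac{\sqrt{3316331 + 1684804 \cdot 66}}{1298}\right)} = \frac{1}{119537 + \left(3 - \frac{\sqrt{3316331 + 111197064}}{1298}\right)} = \frac{1}{119537 + \left(3 - \frac{\sqrt{114513395}}{1298}\right)} = \frac{1}{119540 - \frac{\sqrt{114513395}}{1298}}$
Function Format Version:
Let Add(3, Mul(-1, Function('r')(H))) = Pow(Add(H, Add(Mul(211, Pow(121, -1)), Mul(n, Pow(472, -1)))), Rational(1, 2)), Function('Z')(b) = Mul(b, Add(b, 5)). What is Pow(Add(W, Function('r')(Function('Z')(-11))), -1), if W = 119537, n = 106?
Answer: Add(Rational(682716848, 81611971621739), Mul(Rational(22, 408059858108695), Pow(114513395, Rational(1, 2)))) ≈ 8.3660e-6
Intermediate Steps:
Function('Z')(b) = Mul(b, Add(5, b))
Function('r')(H) = Add(3, Mul(-1, Pow(Add(Rational(56209, 28556), H), Rational(1, 2)))) (Function('r')(H) = Add(3, Mul(-1, Pow(Add(H, Add(Mul(211, Pow(121, -1)), Mul(106, Pow(472, -1)))), Rational(1, 2)))) = Add(3, Mul(-1, Pow(Add(H, Add(Mul(211, Rational(1, 121)), Mul(106, Rational(1, 472)))), Rational(1, 2)))) = Add(3, Mul(-1, Pow(Add(H, Add(Rational(211, 121), Rational(53, 236))), Rational(1, 2)))) = Add(3, Mul(-1, Pow(Add(H, Rational(56209, 28556)), Rational(1, 2)))) = Add(3, Mul(-1, Pow(Add(Rational(56209, 28556), H), Rational(1, 2)))))
Pow(Add(W, Function('r')(Function('Z')(-11))), -1) = Pow(Add(119537, Add(3, Mul(Rational(-1, 1298), Pow(Add(3316331, Mul(1684804, Mul(-11, Add(5, -11)))), Rational(1, 2))))), -1) = Pow(Add(119537, Add(3, Mul(Rational(-1, 1298), Pow(Add(3316331, Mul(1684804, Mul(-11, -6))), Rational(1, 2))))), -1) = Pow(Add(119537, Add(3, Mul(Rational(-1, 1298), Pow(Add(3316331, Mul(1684804, 66)), Rational(1, 2))))), -1) = Pow(Add(119537, Add(3, Mul(Rational(-1, 1298), Pow(Add(3316331, 111197064), Rational(1, 2))))), -1) = Pow(Add(119537, Add(3, Mul(Rational(-1, 1298), Pow(114513395, Rational(1, 2))))), -1) = Pow(Add(119540, Mul(Rational(-1, 1298), Pow(114513395, Rational(1, 2)))), -1)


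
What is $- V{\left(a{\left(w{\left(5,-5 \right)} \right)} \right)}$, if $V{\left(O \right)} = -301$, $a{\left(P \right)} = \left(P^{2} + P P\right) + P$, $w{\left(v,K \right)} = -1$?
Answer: $301$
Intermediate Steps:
$a{\left(P \right)} = P + 2 P^{2}$ ($a{\left(P \right)} = \left(P^{2} + P^{2}\right) + P = 2 P^{2} + P = P + 2 P^{2}$)
$- V{\left(a{\left(w{\left(5,-5 \right)} \right)} \right)} = \left(-1\right) \left(-301\right) = 301$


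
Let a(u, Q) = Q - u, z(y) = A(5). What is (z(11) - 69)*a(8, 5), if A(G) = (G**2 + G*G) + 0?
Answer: 57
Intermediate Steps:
A(G) = 2*G**2 (A(G) = (G**2 + G**2) + 0 = 2*G**2 + 0 = 2*G**2)
z(y) = 50 (z(y) = 2*5**2 = 2*25 = 50)
(z(11) - 69)*a(8, 5) = (50 - 69)*(5 - 1*8) = -19*(5 - 8) = -19*(-3) = 57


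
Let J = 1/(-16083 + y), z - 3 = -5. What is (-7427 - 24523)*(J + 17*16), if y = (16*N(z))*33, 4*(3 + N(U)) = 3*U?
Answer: -17824006850/2051 ≈ -8.6904e+6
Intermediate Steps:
z = -2 (z = 3 - 5 = -2)
N(U) = -3 + 3*U/4 (N(U) = -3 + (3*U)/4 = -3 + 3*U/4)
y = -2376 (y = (16*(-3 + (¾)*(-2)))*33 = (16*(-3 - 3/2))*33 = (16*(-9/2))*33 = -72*33 = -2376)
J = -1/18459 (J = 1/(-16083 - 2376) = 1/(-18459) = -1/18459 ≈ -5.4174e-5)
(-7427 - 24523)*(J + 17*16) = (-7427 - 24523)*(-1/18459 + 17*16) = -31950*(-1/18459 + 272) = -31950*5020847/18459 = -17824006850/2051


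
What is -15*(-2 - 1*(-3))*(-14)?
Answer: 210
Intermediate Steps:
-15*(-2 - 1*(-3))*(-14) = -15*(-2 + 3)*(-14) = -15*1*(-14) = -15*(-14) = 210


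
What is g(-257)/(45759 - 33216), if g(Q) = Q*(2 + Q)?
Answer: 21845/4181 ≈ 5.2248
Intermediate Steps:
g(-257)/(45759 - 33216) = (-257*(2 - 257))/(45759 - 33216) = -257*(-255)/12543 = 65535*(1/12543) = 21845/4181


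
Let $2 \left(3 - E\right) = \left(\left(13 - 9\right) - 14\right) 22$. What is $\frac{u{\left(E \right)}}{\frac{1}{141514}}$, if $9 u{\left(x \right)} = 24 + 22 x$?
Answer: $\frac{355200140}{9} \approx 3.9467 \cdot 10^{7}$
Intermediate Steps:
$E = 113$ ($E = 3 - \frac{\left(\left(13 - 9\right) - 14\right) 22}{2} = 3 - \frac{\left(4 - 14\right) 22}{2} = 3 - \frac{\left(-10\right) 22}{2} = 3 - -110 = 3 + 110 = 113$)
$u{\left(x \right)} = \frac{8}{3} + \frac{22 x}{9}$ ($u{\left(x \right)} = \frac{24 + 22 x}{9} = \frac{8}{3} + \frac{22 x}{9}$)
$\frac{u{\left(E \right)}}{\frac{1}{141514}} = \frac{\frac{8}{3} + \frac{22}{9} \cdot 113}{\frac{1}{141514}} = \left(\frac{8}{3} + \frac{2486}{9}\right) \frac{1}{\frac{1}{141514}} = \frac{2510}{9} \cdot 141514 = \frac{355200140}{9}$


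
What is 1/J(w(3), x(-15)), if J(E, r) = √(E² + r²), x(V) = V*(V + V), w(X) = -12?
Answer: √5629/33774 ≈ 0.0022214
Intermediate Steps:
x(V) = 2*V² (x(V) = V*(2*V) = 2*V²)
1/J(w(3), x(-15)) = 1/(√((-12)² + (2*(-15)²)²)) = 1/(√(144 + (2*225)²)) = 1/(√(144 + 450²)) = 1/(√(144 + 202500)) = 1/(√202644) = 1/(6*√5629) = √5629/33774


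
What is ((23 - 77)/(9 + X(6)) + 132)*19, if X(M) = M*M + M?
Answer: 42294/17 ≈ 2487.9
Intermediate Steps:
X(M) = M + M² (X(M) = M² + M = M + M²)
((23 - 77)/(9 + X(6)) + 132)*19 = ((23 - 77)/(9 + 6*(1 + 6)) + 132)*19 = (-54/(9 + 6*7) + 132)*19 = (-54/(9 + 42) + 132)*19 = (-54/51 + 132)*19 = (-54*1/51 + 132)*19 = (-18/17 + 132)*19 = (2226/17)*19 = 42294/17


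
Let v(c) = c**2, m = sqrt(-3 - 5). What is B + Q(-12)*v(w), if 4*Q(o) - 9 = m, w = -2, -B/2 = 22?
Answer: -35 + 2*I*sqrt(2) ≈ -35.0 + 2.8284*I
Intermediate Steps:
B = -44 (B = -2*22 = -44)
m = 2*I*sqrt(2) (m = sqrt(-8) = 2*I*sqrt(2) ≈ 2.8284*I)
Q(o) = 9/4 + I*sqrt(2)/2 (Q(o) = 9/4 + (2*I*sqrt(2))/4 = 9/4 + I*sqrt(2)/2)
B + Q(-12)*v(w) = -44 + (9/4 + I*sqrt(2)/2)*(-2)**2 = -44 + (9/4 + I*sqrt(2)/2)*4 = -44 + (9 + 2*I*sqrt(2)) = -35 + 2*I*sqrt(2)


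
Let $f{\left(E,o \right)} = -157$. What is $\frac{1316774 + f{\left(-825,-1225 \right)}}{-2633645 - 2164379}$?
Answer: $- \frac{1316617}{4798024} \approx -0.27441$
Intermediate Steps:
$\frac{1316774 + f{\left(-825,-1225 \right)}}{-2633645 - 2164379} = \frac{1316774 - 157}{-2633645 - 2164379} = \frac{1316617}{-2633645 - 2164379} = \frac{1316617}{-4798024} = 1316617 \left(- \frac{1}{4798024}\right) = - \frac{1316617}{4798024}$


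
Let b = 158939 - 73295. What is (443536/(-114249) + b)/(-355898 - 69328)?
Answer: -4892148910/24290822637 ≈ -0.20140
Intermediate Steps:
b = 85644
(443536/(-114249) + b)/(-355898 - 69328) = (443536/(-114249) + 85644)/(-355898 - 69328) = (443536*(-1/114249) + 85644)/(-425226) = (-443536/114249 + 85644)*(-1/425226) = (9784297820/114249)*(-1/425226) = -4892148910/24290822637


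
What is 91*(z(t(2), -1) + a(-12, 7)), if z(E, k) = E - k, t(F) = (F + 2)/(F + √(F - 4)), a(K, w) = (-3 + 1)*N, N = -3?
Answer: 2275/3 - 182*I*√2/3 ≈ 758.33 - 85.796*I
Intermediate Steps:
a(K, w) = 6 (a(K, w) = (-3 + 1)*(-3) = -2*(-3) = 6)
t(F) = (2 + F)/(F + √(-4 + F))
91*(z(t(2), -1) + a(-12, 7)) = 91*(((2 + 2)/(2 + √(-4 + 2)) - 1*(-1)) + 6) = 91*((4/(2 + √(-2)) + 1) + 6) = 91*((4/(2 + I*√2) + 1) + 6) = 91*((1 + 4/(2 + I*√2)) + 6) = 91*(7 + 4/(2 + I*√2)) = 637 + 364/(2 + I*√2)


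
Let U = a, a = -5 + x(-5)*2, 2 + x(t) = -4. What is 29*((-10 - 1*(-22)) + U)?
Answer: -145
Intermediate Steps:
x(t) = -6 (x(t) = -2 - 4 = -6)
a = -17 (a = -5 - 6*2 = -5 - 12 = -17)
U = -17
29*((-10 - 1*(-22)) + U) = 29*((-10 - 1*(-22)) - 17) = 29*((-10 + 22) - 17) = 29*(12 - 17) = 29*(-5) = -145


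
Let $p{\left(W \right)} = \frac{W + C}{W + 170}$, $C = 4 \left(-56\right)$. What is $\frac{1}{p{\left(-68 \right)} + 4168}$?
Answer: $\frac{51}{212422} \approx 0.00024009$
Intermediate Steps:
$C = -224$
$p{\left(W \right)} = \frac{-224 + W}{170 + W}$ ($p{\left(W \right)} = \frac{W - 224}{W + 170} = \frac{-224 + W}{170 + W}$)
$\frac{1}{p{\left(-68 \right)} + 4168} = \frac{1}{\frac{-224 - 68}{170 - 68} + 4168} = \frac{1}{\frac{1}{102} \left(-292\right) + 4168} = \frac{1}{- \frac{146}{51} + 4168} = \frac{1}{\frac{212422}{51}} = \frac{51}{212422}$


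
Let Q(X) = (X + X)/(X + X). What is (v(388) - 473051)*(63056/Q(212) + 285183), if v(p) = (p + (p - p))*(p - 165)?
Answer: -134603775953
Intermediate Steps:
Q(X) = 1 (Q(X) = (2*X)/((2*X)) = (2*X)*(1/(2*X)) = 1)
v(p) = p*(-165 + p) (v(p) = (p + 0)*(-165 + p) = p*(-165 + p))
(v(388) - 473051)*(63056/Q(212) + 285183) = (388*(-165 + 388) - 473051)*(63056/1 + 285183) = (388*223 - 473051)*(63056*1 + 285183) = (86524 - 473051)*(63056 + 285183) = -386527*348239 = -134603775953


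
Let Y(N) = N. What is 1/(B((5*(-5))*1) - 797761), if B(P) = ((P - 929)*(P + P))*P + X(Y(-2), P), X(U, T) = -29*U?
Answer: -1/1990203 ≈ -5.0246e-7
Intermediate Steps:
B(P) = 58 + 2*P²*(-929 + P) (B(P) = ((P - 929)*(P + P))*P - 29*(-2) = ((-929 + P)*(2*P))*P + 58 = (2*P*(-929 + P))*P + 58 = 2*P²*(-929 + P) + 58 = 58 + 2*P²*(-929 + P))
1/(B((5*(-5))*1) - 797761) = 1/((58 - 1858*((5*(-5))*1)² + 2*((5*(-5))*1)³) - 797761) = 1/((58 - 1858*(-25*1)² + 2*(-25*1)³) - 797761) = 1/((58 - 1858*(-25)² + 2*(-25)³) - 797761) = 1/((58 - 1858*625 + 2*(-15625)) - 797761) = 1/((58 - 1161250 - 31250) - 797761) = 1/(-1192442 - 797761) = 1/(-1990203) = -1/1990203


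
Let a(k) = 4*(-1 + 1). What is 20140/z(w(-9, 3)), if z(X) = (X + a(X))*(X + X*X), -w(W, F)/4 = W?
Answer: 5035/11988 ≈ 0.42000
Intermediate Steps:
w(W, F) = -4*W
a(k) = 0 (a(k) = 4*0 = 0)
z(X) = X*(X + X²) (z(X) = (X + 0)*(X + X*X) = X*(X + X²))
20140/z(w(-9, 3)) = 20140/(((-4*(-9))²*(1 - 4*(-9)))) = 20140/((36²*(1 + 36))) = 20140/((1296*37)) = 20140/47952 = 20140*(1/47952) = 5035/11988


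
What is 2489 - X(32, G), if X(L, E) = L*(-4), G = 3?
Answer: 2617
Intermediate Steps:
X(L, E) = -4*L
2489 - X(32, G) = 2489 - (-4)*32 = 2489 - 1*(-128) = 2489 + 128 = 2617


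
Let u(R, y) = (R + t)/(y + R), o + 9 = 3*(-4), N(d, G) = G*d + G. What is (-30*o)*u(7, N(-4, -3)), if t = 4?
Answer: 3465/8 ≈ 433.13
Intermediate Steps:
N(d, G) = G + G*d
o = -21 (o = -9 + 3*(-4) = -9 - 12 = -21)
u(R, y) = (4 + R)/(R + y) (u(R, y) = (R + 4)/(y + R) = (4 + R)/(R + y))
(-30*o)*u(7, N(-4, -3)) = (-30*(-21))*((4 + 7)/(7 - 3*(1 - 4))) = 630*(11/(7 - 3*(-3))) = 630*(11/(7 + 9)) = 630*(11/16) = 3465/8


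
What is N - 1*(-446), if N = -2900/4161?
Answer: 1852906/4161 ≈ 445.30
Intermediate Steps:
N = -2900/4161 (N = -2900*1/4161 = -2900/4161 ≈ -0.69695)
N - 1*(-446) = -2900/4161 - 1*(-446) = -2900/4161 + 446 = 1852906/4161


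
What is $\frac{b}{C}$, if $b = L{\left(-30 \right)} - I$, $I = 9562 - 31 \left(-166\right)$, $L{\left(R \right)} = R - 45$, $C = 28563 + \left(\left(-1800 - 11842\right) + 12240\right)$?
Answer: $- \frac{14783}{27161} \approx -0.54427$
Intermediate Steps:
$C = 27161$ ($C = 28563 + \left(-13642 + 12240\right) = 28563 - 1402 = 27161$)
$L{\left(R \right)} = -45 + R$
$I = 14708$ ($I = 9562 - -5146 = 9562 + 5146 = 14708$)
$b = -14783$ ($b = \left(-45 - 30\right) - 14708 = -75 - 14708 = -14783$)
$\frac{b}{C} = - \frac{14783}{27161}$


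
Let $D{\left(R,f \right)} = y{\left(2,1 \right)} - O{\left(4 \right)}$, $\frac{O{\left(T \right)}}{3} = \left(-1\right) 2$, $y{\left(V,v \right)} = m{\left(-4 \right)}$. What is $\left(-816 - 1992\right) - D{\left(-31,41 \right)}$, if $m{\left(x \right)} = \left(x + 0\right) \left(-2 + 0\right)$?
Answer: $-2822$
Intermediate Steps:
$m{\left(x \right)} = - 2 x$ ($m{\left(x \right)} = x \left(-2\right) = - 2 x$)
$y{\left(V,v \right)} = 8$ ($y{\left(V,v \right)} = \left(-2\right) \left(-4\right) = 8$)
$O{\left(T \right)} = -6$ ($O{\left(T \right)} = 3 \left(\left(-1\right) 2\right) = 3 \left(-2\right) = -6$)
$D{\left(R,f \right)} = 14$ ($D{\left(R,f \right)} = 8 - -6 = 8 + 6 = 14$)
$\left(-816 - 1992\right) - D{\left(-31,41 \right)} = \left(-816 - 1992\right) - 14 = -2808 - 14 = -2822$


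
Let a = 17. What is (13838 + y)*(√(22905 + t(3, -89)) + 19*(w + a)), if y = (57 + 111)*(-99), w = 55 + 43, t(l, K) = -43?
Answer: -6104890 - 2794*√22862 ≈ -6.5273e+6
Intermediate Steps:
w = 98
y = -16632 (y = 168*(-99) = -16632)
(13838 + y)*(√(22905 + t(3, -89)) + 19*(w + a)) = (13838 - 16632)*(√(22905 - 43) + 19*(98 + 17)) = -2794*(√22862 + 19*115) = -2794*(√22862 + 2185) = -2794*(2185 + √22862) = -6104890 - 2794*√22862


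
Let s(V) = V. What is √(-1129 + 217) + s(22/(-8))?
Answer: -11/4 + 4*I*√57 ≈ -2.75 + 30.199*I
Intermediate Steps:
√(-1129 + 217) + s(22/(-8)) = √(-1129 + 217) + 22/(-8) = √(-912) + 22*(-⅛) = 4*I*√57 - 11/4 = -11/4 + 4*I*√57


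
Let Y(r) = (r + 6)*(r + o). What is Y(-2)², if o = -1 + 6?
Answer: 144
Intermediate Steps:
o = 5
Y(r) = (5 + r)*(6 + r) (Y(r) = (r + 6)*(r + 5) = (6 + r)*(5 + r) = (5 + r)*(6 + r))
Y(-2)² = (30 + (-2)² + 11*(-2))² = (30 + 4 - 22)² = 12² = 144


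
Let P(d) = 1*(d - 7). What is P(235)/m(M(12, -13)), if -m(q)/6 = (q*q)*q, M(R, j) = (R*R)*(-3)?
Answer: 19/40310784 ≈ 4.7134e-7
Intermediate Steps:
M(R, j) = -3*R**2 (M(R, j) = R**2*(-3) = -3*R**2)
m(q) = -6*q**3 (m(q) = -6*q*q*q = -6*q**2*q = -6*q**3)
P(d) = -7 + d (P(d) = 1*(-7 + d) = -7 + d)
P(235)/m(M(12, -13)) = (-7 + 235)/((-6*(-3*12**2)**3)) = 228/((-6*(-3*144)**3)) = 228/((-6*(-432)**3)) = 228/((-6*(-80621568))) = 228/483729408 = 228*(1/483729408) = 19/40310784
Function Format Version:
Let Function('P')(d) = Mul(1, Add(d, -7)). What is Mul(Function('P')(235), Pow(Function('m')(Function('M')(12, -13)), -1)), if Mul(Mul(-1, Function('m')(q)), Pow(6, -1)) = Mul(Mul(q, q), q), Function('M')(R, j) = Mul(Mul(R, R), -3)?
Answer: Rational(19, 40310784) ≈ 4.7134e-7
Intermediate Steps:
Function('M')(R, j) = Mul(-3, Pow(R, 2)) (Function('M')(R, j) = Mul(Pow(R, 2), -3) = Mul(-3, Pow(R, 2)))
Function('m')(q) = Mul(-6, Pow(q, 3)) (Function('m')(q) = Mul(-6, Mul(Mul(q, q), q)) = Mul(-6, Mul(Pow(q, 2), q)) = Mul(-6, Pow(q, 3)))
Function('P')(d) = Add(-7, d) (Function('P')(d) = Mul(1, Add(-7, d)) = Add(-7, d))
Mul(Function('P')(235), Pow(Function('m')(Function('M')(12, -13)), -1)) = Mul(Add(-7, 235), Pow(Mul(-6, Pow(Mul(-3, Pow(12, 2)), 3)), -1)) = Mul(228, Pow(Mul(-6, Pow(Mul(-3, 144), 3)), -1)) = Mul(228, Pow(Mul(-6, Pow(-432, 3)), -1)) = Mul(228, Pow(Mul(-6, -80621568), -1)) = Mul(228, Pow(483729408, -1)) = Mul(228, Rational(1, 483729408)) = Rational(19, 40310784)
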